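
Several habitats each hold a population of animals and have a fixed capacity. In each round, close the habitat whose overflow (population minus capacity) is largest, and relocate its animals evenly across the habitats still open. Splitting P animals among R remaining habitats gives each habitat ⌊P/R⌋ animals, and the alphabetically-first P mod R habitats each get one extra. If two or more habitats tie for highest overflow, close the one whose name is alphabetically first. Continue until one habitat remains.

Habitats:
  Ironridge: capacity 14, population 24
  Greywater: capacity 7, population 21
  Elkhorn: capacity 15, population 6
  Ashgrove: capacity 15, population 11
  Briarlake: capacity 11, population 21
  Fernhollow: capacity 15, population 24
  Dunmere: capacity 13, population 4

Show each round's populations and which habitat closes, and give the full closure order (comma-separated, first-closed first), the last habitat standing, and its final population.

Round 1: Ashgrove=11 Briarlake=21 Dunmere=4 Elkhorn=6 Fernhollow=24 Greywater=21 Ironridge=24 → close Greywater (overflow 14)
  21÷6 = 3 each, +1 to first 3
Round 2: Ashgrove=15 Briarlake=25 Dunmere=8 Elkhorn=9 Fernhollow=27 Ironridge=27 → close Briarlake (overflow 14)
  25÷5 = 5 each, +1 to first 0
Round 3: Ashgrove=20 Dunmere=13 Elkhorn=14 Fernhollow=32 Ironridge=32 → close Ironridge (overflow 18)
  32÷4 = 8 each, +1 to first 0
Round 4: Ashgrove=28 Dunmere=21 Elkhorn=22 Fernhollow=40 → close Fernhollow (overflow 25)
  40÷3 = 13 each, +1 to first 1
Round 5: Ashgrove=42 Dunmere=34 Elkhorn=35 → close Ashgrove (overflow 27)
  42÷2 = 21 each, +1 to first 0
Round 6: Dunmere=55 Elkhorn=56 → close Dunmere (overflow 42)
  55÷1 = 55 each, +1 to first 0

Closure order: Greywater, Briarlake, Ironridge, Fernhollow, Ashgrove, Dunmere
Last habitat: Elkhorn with 111 animals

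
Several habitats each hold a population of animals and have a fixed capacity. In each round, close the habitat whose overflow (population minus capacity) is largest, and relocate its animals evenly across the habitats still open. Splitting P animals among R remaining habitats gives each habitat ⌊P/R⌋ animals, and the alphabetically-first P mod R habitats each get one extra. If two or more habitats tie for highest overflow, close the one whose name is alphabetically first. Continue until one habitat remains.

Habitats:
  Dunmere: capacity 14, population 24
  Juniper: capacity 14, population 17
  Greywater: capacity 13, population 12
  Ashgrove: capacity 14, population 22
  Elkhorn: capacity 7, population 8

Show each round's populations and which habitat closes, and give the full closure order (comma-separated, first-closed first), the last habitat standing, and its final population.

Round 1: Ashgrove=22 Dunmere=24 Elkhorn=8 Greywater=12 Juniper=17 → close Dunmere (overflow 10)
  24÷4 = 6 each, +1 to first 0
Round 2: Ashgrove=28 Elkhorn=14 Greywater=18 Juniper=23 → close Ashgrove (overflow 14)
  28÷3 = 9 each, +1 to first 1
Round 3: Elkhorn=24 Greywater=27 Juniper=32 → close Juniper (overflow 18)
  32÷2 = 16 each, +1 to first 0
Round 4: Elkhorn=40 Greywater=43 → close Elkhorn (overflow 33)
  40÷1 = 40 each, +1 to first 0

Closure order: Dunmere, Ashgrove, Juniper, Elkhorn
Last habitat: Greywater with 83 animals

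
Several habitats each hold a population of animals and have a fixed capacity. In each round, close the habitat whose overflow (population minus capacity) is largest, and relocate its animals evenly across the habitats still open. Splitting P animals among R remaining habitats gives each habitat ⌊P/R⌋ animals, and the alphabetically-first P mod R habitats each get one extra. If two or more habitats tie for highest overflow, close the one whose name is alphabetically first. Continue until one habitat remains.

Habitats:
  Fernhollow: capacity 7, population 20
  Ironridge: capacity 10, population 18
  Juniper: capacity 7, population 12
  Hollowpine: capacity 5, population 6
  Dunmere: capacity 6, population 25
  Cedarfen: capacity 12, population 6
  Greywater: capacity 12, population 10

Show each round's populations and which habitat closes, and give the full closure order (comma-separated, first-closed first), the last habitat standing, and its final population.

Closure order: Dunmere, Fernhollow, Ironridge, Juniper, Hollowpine, Greywater
Last habitat: Cedarfen with 97 animals

Round 1: Cedarfen=6 Dunmere=25 Fernhollow=20 Greywater=10 Hollowpine=6 Ironridge=18 Juniper=12 → close Dunmere (overflow 19)
  25÷6 = 4 each, +1 to first 1
Round 2: Cedarfen=11 Fernhollow=24 Greywater=14 Hollowpine=10 Ironridge=22 Juniper=16 → close Fernhollow (overflow 17)
  24÷5 = 4 each, +1 to first 4
Round 3: Cedarfen=16 Greywater=19 Hollowpine=15 Ironridge=27 Juniper=20 → close Ironridge (overflow 17)
  27÷4 = 6 each, +1 to first 3
Round 4: Cedarfen=23 Greywater=26 Hollowpine=22 Juniper=26 → close Juniper (overflow 19)
  26÷3 = 8 each, +1 to first 2
Round 5: Cedarfen=32 Greywater=35 Hollowpine=30 → close Hollowpine (overflow 25)
  30÷2 = 15 each, +1 to first 0
Round 6: Cedarfen=47 Greywater=50 → close Greywater (overflow 38)
  50÷1 = 50 each, +1 to first 0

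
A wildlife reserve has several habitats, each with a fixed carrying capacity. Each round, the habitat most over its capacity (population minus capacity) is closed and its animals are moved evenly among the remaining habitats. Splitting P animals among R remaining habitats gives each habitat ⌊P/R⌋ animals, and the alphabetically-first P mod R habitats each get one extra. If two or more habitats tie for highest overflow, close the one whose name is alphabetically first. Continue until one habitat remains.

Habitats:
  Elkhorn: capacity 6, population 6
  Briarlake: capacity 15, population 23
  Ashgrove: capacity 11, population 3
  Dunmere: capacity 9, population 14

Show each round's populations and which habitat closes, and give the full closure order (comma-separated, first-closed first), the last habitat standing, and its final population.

Round 1: Ashgrove=3 Briarlake=23 Dunmere=14 Elkhorn=6 → close Briarlake (overflow 8)
  23÷3 = 7 each, +1 to first 2
Round 2: Ashgrove=11 Dunmere=22 Elkhorn=13 → close Dunmere (overflow 13)
  22÷2 = 11 each, +1 to first 0
Round 3: Ashgrove=22 Elkhorn=24 → close Elkhorn (overflow 18)
  24÷1 = 24 each, +1 to first 0

Closure order: Briarlake, Dunmere, Elkhorn
Last habitat: Ashgrove with 46 animals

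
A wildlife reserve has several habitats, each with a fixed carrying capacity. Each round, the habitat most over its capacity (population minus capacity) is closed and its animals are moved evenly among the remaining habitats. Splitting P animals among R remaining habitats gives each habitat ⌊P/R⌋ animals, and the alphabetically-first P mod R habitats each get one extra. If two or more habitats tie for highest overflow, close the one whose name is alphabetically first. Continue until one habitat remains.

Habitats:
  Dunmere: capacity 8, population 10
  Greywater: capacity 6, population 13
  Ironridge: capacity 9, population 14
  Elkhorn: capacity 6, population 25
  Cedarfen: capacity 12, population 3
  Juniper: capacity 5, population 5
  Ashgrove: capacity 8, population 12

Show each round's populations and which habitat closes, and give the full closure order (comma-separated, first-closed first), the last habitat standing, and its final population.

Round 1: Ashgrove=12 Cedarfen=3 Dunmere=10 Elkhorn=25 Greywater=13 Ironridge=14 Juniper=5 → close Elkhorn (overflow 19)
  25÷6 = 4 each, +1 to first 1
Round 2: Ashgrove=17 Cedarfen=7 Dunmere=14 Greywater=17 Ironridge=18 Juniper=9 → close Greywater (overflow 11)
  17÷5 = 3 each, +1 to first 2
Round 3: Ashgrove=21 Cedarfen=11 Dunmere=17 Ironridge=21 Juniper=12 → close Ashgrove (overflow 13)
  21÷4 = 5 each, +1 to first 1
Round 4: Cedarfen=17 Dunmere=22 Ironridge=26 Juniper=17 → close Ironridge (overflow 17)
  26÷3 = 8 each, +1 to first 2
Round 5: Cedarfen=26 Dunmere=31 Juniper=25 → close Dunmere (overflow 23)
  31÷2 = 15 each, +1 to first 1
Round 6: Cedarfen=42 Juniper=40 → close Juniper (overflow 35)
  40÷1 = 40 each, +1 to first 0

Closure order: Elkhorn, Greywater, Ashgrove, Ironridge, Dunmere, Juniper
Last habitat: Cedarfen with 82 animals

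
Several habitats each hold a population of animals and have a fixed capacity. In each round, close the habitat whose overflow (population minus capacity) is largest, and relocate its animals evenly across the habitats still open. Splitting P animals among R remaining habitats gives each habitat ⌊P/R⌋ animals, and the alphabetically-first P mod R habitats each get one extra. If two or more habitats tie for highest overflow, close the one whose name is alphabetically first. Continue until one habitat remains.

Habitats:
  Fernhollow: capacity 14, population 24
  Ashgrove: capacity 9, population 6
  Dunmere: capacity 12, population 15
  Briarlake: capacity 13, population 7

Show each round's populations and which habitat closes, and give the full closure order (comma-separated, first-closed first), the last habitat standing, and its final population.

Closure order: Fernhollow, Dunmere, Ashgrove
Last habitat: Briarlake with 52 animals

Round 1: Ashgrove=6 Briarlake=7 Dunmere=15 Fernhollow=24 → close Fernhollow (overflow 10)
  24÷3 = 8 each, +1 to first 0
Round 2: Ashgrove=14 Briarlake=15 Dunmere=23 → close Dunmere (overflow 11)
  23÷2 = 11 each, +1 to first 1
Round 3: Ashgrove=26 Briarlake=26 → close Ashgrove (overflow 17)
  26÷1 = 26 each, +1 to first 0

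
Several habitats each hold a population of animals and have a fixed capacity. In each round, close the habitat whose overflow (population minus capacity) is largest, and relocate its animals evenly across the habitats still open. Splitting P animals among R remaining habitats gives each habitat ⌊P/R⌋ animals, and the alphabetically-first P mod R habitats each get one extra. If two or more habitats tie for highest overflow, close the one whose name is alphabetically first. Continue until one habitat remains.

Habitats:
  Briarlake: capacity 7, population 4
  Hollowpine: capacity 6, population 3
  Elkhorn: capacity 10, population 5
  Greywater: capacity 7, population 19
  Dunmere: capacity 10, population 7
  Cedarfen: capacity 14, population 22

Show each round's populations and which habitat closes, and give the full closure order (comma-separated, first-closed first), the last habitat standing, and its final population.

Round 1: Briarlake=4 Cedarfen=22 Dunmere=7 Elkhorn=5 Greywater=19 Hollowpine=3 → close Greywater (overflow 12)
  19÷5 = 3 each, +1 to first 4
Round 2: Briarlake=8 Cedarfen=26 Dunmere=11 Elkhorn=9 Hollowpine=6 → close Cedarfen (overflow 12)
  26÷4 = 6 each, +1 to first 2
Round 3: Briarlake=15 Dunmere=18 Elkhorn=15 Hollowpine=12 → close Briarlake (overflow 8)
  15÷3 = 5 each, +1 to first 0
Round 4: Dunmere=23 Elkhorn=20 Hollowpine=17 → close Dunmere (overflow 13)
  23÷2 = 11 each, +1 to first 1
Round 5: Elkhorn=32 Hollowpine=28 → close Elkhorn (overflow 22)
  32÷1 = 32 each, +1 to first 0

Closure order: Greywater, Cedarfen, Briarlake, Dunmere, Elkhorn
Last habitat: Hollowpine with 60 animals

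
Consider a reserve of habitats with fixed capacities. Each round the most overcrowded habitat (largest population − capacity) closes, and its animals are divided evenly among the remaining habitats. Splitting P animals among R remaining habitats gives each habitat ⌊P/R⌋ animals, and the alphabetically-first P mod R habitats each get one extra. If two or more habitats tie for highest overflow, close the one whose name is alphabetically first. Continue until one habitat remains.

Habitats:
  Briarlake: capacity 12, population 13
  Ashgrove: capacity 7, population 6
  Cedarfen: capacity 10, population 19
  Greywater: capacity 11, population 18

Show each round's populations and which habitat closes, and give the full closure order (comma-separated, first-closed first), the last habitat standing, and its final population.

Closure order: Cedarfen, Greywater, Briarlake
Last habitat: Ashgrove with 56 animals

Round 1: Ashgrove=6 Briarlake=13 Cedarfen=19 Greywater=18 → close Cedarfen (overflow 9)
  19÷3 = 6 each, +1 to first 1
Round 2: Ashgrove=13 Briarlake=19 Greywater=24 → close Greywater (overflow 13)
  24÷2 = 12 each, +1 to first 0
Round 3: Ashgrove=25 Briarlake=31 → close Briarlake (overflow 19)
  31÷1 = 31 each, +1 to first 0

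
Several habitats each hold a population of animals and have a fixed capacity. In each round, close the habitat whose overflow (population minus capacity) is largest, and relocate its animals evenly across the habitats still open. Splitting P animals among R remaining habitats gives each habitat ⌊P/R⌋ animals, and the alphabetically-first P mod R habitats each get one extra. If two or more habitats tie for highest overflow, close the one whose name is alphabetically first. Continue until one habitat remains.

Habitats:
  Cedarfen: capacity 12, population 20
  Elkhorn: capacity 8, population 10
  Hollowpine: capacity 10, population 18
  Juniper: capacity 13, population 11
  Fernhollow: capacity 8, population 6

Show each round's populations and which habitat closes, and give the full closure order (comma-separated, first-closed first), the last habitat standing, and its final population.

Closure order: Cedarfen, Hollowpine, Elkhorn, Fernhollow
Last habitat: Juniper with 65 animals

Round 1: Cedarfen=20 Elkhorn=10 Fernhollow=6 Hollowpine=18 Juniper=11 → close Cedarfen (overflow 8)
  20÷4 = 5 each, +1 to first 0
Round 2: Elkhorn=15 Fernhollow=11 Hollowpine=23 Juniper=16 → close Hollowpine (overflow 13)
  23÷3 = 7 each, +1 to first 2
Round 3: Elkhorn=23 Fernhollow=19 Juniper=23 → close Elkhorn (overflow 15)
  23÷2 = 11 each, +1 to first 1
Round 4: Fernhollow=31 Juniper=34 → close Fernhollow (overflow 23)
  31÷1 = 31 each, +1 to first 0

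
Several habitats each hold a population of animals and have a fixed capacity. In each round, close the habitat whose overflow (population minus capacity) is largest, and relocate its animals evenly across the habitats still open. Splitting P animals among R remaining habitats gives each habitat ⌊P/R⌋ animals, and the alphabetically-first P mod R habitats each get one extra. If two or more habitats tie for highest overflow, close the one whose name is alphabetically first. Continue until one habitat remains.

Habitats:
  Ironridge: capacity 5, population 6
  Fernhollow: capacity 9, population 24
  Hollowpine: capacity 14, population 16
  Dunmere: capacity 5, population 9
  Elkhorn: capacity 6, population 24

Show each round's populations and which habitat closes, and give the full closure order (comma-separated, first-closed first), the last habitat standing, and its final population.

Closure order: Elkhorn, Fernhollow, Dunmere, Hollowpine
Last habitat: Ironridge with 79 animals

Round 1: Dunmere=9 Elkhorn=24 Fernhollow=24 Hollowpine=16 Ironridge=6 → close Elkhorn (overflow 18)
  24÷4 = 6 each, +1 to first 0
Round 2: Dunmere=15 Fernhollow=30 Hollowpine=22 Ironridge=12 → close Fernhollow (overflow 21)
  30÷3 = 10 each, +1 to first 0
Round 3: Dunmere=25 Hollowpine=32 Ironridge=22 → close Dunmere (overflow 20)
  25÷2 = 12 each, +1 to first 1
Round 4: Hollowpine=45 Ironridge=34 → close Hollowpine (overflow 31)
  45÷1 = 45 each, +1 to first 0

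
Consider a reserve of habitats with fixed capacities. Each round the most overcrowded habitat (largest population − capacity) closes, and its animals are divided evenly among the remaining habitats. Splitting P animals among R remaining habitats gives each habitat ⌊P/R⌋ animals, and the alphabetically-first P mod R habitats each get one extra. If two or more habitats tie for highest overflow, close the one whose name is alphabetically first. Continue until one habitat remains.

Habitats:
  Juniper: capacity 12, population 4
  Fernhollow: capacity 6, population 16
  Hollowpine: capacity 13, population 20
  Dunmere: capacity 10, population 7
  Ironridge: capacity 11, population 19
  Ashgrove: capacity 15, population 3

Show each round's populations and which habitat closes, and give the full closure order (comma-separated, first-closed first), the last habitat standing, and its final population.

Closure order: Fernhollow, Ironridge, Hollowpine, Dunmere, Ashgrove
Last habitat: Juniper with 69 animals

Round 1: Ashgrove=3 Dunmere=7 Fernhollow=16 Hollowpine=20 Ironridge=19 Juniper=4 → close Fernhollow (overflow 10)
  16÷5 = 3 each, +1 to first 1
Round 2: Ashgrove=7 Dunmere=10 Hollowpine=23 Ironridge=22 Juniper=7 → close Ironridge (overflow 11)
  22÷4 = 5 each, +1 to first 2
Round 3: Ashgrove=13 Dunmere=16 Hollowpine=28 Juniper=12 → close Hollowpine (overflow 15)
  28÷3 = 9 each, +1 to first 1
Round 4: Ashgrove=23 Dunmere=25 Juniper=21 → close Dunmere (overflow 15)
  25÷2 = 12 each, +1 to first 1
Round 5: Ashgrove=36 Juniper=33 → close Ashgrove (overflow 21)
  36÷1 = 36 each, +1 to first 0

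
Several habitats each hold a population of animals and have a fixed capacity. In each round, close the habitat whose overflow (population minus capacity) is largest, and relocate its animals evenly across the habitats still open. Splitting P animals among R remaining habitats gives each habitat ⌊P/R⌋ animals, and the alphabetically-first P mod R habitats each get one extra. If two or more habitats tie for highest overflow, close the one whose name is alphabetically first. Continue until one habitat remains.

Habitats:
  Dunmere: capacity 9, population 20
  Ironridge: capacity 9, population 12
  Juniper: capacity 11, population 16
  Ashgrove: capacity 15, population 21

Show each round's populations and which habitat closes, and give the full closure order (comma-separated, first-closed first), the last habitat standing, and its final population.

Closure order: Dunmere, Ashgrove, Juniper
Last habitat: Ironridge with 69 animals

Round 1: Ashgrove=21 Dunmere=20 Ironridge=12 Juniper=16 → close Dunmere (overflow 11)
  20÷3 = 6 each, +1 to first 2
Round 2: Ashgrove=28 Ironridge=19 Juniper=22 → close Ashgrove (overflow 13)
  28÷2 = 14 each, +1 to first 0
Round 3: Ironridge=33 Juniper=36 → close Juniper (overflow 25)
  36÷1 = 36 each, +1 to first 0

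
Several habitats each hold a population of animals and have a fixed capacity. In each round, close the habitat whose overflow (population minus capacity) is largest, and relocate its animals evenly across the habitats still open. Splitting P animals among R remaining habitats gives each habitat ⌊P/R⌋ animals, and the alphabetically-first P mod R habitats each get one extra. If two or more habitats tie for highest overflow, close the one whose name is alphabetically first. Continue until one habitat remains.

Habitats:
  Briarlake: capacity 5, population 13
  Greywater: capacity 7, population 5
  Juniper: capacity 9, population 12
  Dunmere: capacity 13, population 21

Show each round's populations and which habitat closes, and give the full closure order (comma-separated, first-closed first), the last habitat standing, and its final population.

Closure order: Briarlake, Dunmere, Juniper
Last habitat: Greywater with 51 animals

Round 1: Briarlake=13 Dunmere=21 Greywater=5 Juniper=12 → close Briarlake (overflow 8)
  13÷3 = 4 each, +1 to first 1
Round 2: Dunmere=26 Greywater=9 Juniper=16 → close Dunmere (overflow 13)
  26÷2 = 13 each, +1 to first 0
Round 3: Greywater=22 Juniper=29 → close Juniper (overflow 20)
  29÷1 = 29 each, +1 to first 0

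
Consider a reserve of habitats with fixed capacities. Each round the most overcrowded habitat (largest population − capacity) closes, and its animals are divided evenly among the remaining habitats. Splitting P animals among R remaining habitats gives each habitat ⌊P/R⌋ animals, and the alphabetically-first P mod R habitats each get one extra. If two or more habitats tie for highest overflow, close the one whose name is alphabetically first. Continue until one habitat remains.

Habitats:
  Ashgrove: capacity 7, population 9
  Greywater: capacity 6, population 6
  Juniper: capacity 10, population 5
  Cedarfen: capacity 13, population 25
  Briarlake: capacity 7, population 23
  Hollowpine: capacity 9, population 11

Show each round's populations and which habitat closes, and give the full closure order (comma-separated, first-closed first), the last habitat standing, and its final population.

Closure order: Briarlake, Cedarfen, Ashgrove, Greywater, Hollowpine
Last habitat: Juniper with 79 animals

Round 1: Ashgrove=9 Briarlake=23 Cedarfen=25 Greywater=6 Hollowpine=11 Juniper=5 → close Briarlake (overflow 16)
  23÷5 = 4 each, +1 to first 3
Round 2: Ashgrove=14 Cedarfen=30 Greywater=11 Hollowpine=15 Juniper=9 → close Cedarfen (overflow 17)
  30÷4 = 7 each, +1 to first 2
Round 3: Ashgrove=22 Greywater=19 Hollowpine=22 Juniper=16 → close Ashgrove (overflow 15)
  22÷3 = 7 each, +1 to first 1
Round 4: Greywater=27 Hollowpine=29 Juniper=23 → close Greywater (overflow 21)
  27÷2 = 13 each, +1 to first 1
Round 5: Hollowpine=43 Juniper=36 → close Hollowpine (overflow 34)
  43÷1 = 43 each, +1 to first 0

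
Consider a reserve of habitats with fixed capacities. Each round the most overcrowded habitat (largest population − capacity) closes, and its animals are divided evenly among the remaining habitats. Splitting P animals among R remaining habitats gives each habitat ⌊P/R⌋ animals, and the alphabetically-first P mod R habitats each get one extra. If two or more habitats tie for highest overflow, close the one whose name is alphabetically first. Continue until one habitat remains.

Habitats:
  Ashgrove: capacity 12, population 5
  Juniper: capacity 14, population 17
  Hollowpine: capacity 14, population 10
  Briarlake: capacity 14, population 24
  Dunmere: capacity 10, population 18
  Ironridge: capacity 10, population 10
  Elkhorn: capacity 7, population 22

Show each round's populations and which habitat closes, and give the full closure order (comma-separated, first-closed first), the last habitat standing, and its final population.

Round 1: Ashgrove=5 Briarlake=24 Dunmere=18 Elkhorn=22 Hollowpine=10 Ironridge=10 Juniper=17 → close Elkhorn (overflow 15)
  22÷6 = 3 each, +1 to first 4
Round 2: Ashgrove=9 Briarlake=28 Dunmere=22 Hollowpine=14 Ironridge=13 Juniper=20 → close Briarlake (overflow 14)
  28÷5 = 5 each, +1 to first 3
Round 3: Ashgrove=15 Dunmere=28 Hollowpine=20 Ironridge=18 Juniper=25 → close Dunmere (overflow 18)
  28÷4 = 7 each, +1 to first 0
Round 4: Ashgrove=22 Hollowpine=27 Ironridge=25 Juniper=32 → close Juniper (overflow 18)
  32÷3 = 10 each, +1 to first 2
Round 5: Ashgrove=33 Hollowpine=38 Ironridge=35 → close Ironridge (overflow 25)
  35÷2 = 17 each, +1 to first 1
Round 6: Ashgrove=51 Hollowpine=55 → close Hollowpine (overflow 41)
  55÷1 = 55 each, +1 to first 0

Closure order: Elkhorn, Briarlake, Dunmere, Juniper, Ironridge, Hollowpine
Last habitat: Ashgrove with 106 animals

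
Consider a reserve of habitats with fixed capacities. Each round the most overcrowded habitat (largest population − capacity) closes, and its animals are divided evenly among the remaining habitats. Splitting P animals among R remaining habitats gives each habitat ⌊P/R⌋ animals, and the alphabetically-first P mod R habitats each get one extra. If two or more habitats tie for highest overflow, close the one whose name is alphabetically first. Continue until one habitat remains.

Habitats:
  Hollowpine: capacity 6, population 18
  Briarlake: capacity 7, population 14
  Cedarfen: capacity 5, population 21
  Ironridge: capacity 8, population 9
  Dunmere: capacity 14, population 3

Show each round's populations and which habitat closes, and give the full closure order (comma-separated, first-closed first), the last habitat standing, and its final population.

Round 1: Briarlake=14 Cedarfen=21 Dunmere=3 Hollowpine=18 Ironridge=9 → close Cedarfen (overflow 16)
  21÷4 = 5 each, +1 to first 1
Round 2: Briarlake=20 Dunmere=8 Hollowpine=23 Ironridge=14 → close Hollowpine (overflow 17)
  23÷3 = 7 each, +1 to first 2
Round 3: Briarlake=28 Dunmere=16 Ironridge=21 → close Briarlake (overflow 21)
  28÷2 = 14 each, +1 to first 0
Round 4: Dunmere=30 Ironridge=35 → close Ironridge (overflow 27)
  35÷1 = 35 each, +1 to first 0

Closure order: Cedarfen, Hollowpine, Briarlake, Ironridge
Last habitat: Dunmere with 65 animals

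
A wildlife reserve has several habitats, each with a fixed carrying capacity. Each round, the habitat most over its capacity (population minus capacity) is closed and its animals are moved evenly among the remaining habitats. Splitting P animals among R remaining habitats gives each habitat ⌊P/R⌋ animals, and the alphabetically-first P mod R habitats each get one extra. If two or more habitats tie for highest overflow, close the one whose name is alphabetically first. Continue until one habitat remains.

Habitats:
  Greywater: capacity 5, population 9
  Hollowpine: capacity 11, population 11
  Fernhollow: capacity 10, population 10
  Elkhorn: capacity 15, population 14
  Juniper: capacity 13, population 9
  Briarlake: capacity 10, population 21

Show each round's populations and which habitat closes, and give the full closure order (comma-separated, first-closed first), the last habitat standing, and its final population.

Round 1: Briarlake=21 Elkhorn=14 Fernhollow=10 Greywater=9 Hollowpine=11 Juniper=9 → close Briarlake (overflow 11)
  21÷5 = 4 each, +1 to first 1
Round 2: Elkhorn=19 Fernhollow=14 Greywater=13 Hollowpine=15 Juniper=13 → close Greywater (overflow 8)
  13÷4 = 3 each, +1 to first 1
Round 3: Elkhorn=23 Fernhollow=17 Hollowpine=18 Juniper=16 → close Elkhorn (overflow 8)
  23÷3 = 7 each, +1 to first 2
Round 4: Fernhollow=25 Hollowpine=26 Juniper=23 → close Fernhollow (overflow 15)
  25÷2 = 12 each, +1 to first 1
Round 5: Hollowpine=39 Juniper=35 → close Hollowpine (overflow 28)
  39÷1 = 39 each, +1 to first 0

Closure order: Briarlake, Greywater, Elkhorn, Fernhollow, Hollowpine
Last habitat: Juniper with 74 animals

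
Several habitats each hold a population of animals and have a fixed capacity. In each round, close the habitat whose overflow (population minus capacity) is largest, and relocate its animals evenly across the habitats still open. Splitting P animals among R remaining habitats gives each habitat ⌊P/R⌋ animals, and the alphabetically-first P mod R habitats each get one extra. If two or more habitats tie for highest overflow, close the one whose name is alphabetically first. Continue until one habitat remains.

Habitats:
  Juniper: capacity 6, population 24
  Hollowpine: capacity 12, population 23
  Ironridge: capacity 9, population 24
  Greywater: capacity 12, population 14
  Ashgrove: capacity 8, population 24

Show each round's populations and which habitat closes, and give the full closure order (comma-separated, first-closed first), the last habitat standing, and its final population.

Closure order: Juniper, Ashgrove, Ironridge, Hollowpine
Last habitat: Greywater with 109 animals

Round 1: Ashgrove=24 Greywater=14 Hollowpine=23 Ironridge=24 Juniper=24 → close Juniper (overflow 18)
  24÷4 = 6 each, +1 to first 0
Round 2: Ashgrove=30 Greywater=20 Hollowpine=29 Ironridge=30 → close Ashgrove (overflow 22)
  30÷3 = 10 each, +1 to first 0
Round 3: Greywater=30 Hollowpine=39 Ironridge=40 → close Ironridge (overflow 31)
  40÷2 = 20 each, +1 to first 0
Round 4: Greywater=50 Hollowpine=59 → close Hollowpine (overflow 47)
  59÷1 = 59 each, +1 to first 0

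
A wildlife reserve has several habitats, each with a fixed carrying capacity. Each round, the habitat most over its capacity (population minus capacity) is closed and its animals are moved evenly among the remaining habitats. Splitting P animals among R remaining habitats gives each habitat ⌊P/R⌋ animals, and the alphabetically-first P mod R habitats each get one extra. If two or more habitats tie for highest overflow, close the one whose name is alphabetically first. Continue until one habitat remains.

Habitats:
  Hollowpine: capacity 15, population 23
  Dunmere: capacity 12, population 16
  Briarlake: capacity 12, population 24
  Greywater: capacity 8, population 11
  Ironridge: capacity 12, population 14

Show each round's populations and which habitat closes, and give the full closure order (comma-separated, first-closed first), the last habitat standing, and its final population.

Round 1: Briarlake=24 Dunmere=16 Greywater=11 Hollowpine=23 Ironridge=14 → close Briarlake (overflow 12)
  24÷4 = 6 each, +1 to first 0
Round 2: Dunmere=22 Greywater=17 Hollowpine=29 Ironridge=20 → close Hollowpine (overflow 14)
  29÷3 = 9 each, +1 to first 2
Round 3: Dunmere=32 Greywater=27 Ironridge=29 → close Dunmere (overflow 20)
  32÷2 = 16 each, +1 to first 0
Round 4: Greywater=43 Ironridge=45 → close Greywater (overflow 35)
  43÷1 = 43 each, +1 to first 0

Closure order: Briarlake, Hollowpine, Dunmere, Greywater
Last habitat: Ironridge with 88 animals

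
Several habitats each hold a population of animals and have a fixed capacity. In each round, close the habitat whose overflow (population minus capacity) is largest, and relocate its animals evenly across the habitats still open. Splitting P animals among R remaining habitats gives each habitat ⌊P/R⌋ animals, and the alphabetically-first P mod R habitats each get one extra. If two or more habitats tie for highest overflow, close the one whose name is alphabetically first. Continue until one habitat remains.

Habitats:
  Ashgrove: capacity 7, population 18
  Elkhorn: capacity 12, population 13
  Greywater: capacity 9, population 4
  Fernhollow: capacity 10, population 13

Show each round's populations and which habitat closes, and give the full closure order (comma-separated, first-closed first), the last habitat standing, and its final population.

Closure order: Ashgrove, Fernhollow, Elkhorn
Last habitat: Greywater with 48 animals

Round 1: Ashgrove=18 Elkhorn=13 Fernhollow=13 Greywater=4 → close Ashgrove (overflow 11)
  18÷3 = 6 each, +1 to first 0
Round 2: Elkhorn=19 Fernhollow=19 Greywater=10 → close Fernhollow (overflow 9)
  19÷2 = 9 each, +1 to first 1
Round 3: Elkhorn=29 Greywater=19 → close Elkhorn (overflow 17)
  29÷1 = 29 each, +1 to first 0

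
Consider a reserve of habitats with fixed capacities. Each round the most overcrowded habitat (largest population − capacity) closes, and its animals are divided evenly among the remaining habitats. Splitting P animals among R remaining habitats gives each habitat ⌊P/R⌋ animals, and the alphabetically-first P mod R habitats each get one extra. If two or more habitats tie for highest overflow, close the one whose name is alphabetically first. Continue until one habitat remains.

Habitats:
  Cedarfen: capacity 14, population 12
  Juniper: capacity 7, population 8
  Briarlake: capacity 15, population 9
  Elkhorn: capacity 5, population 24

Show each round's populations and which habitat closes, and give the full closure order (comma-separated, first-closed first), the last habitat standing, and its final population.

Round 1: Briarlake=9 Cedarfen=12 Elkhorn=24 Juniper=8 → close Elkhorn (overflow 19)
  24÷3 = 8 each, +1 to first 0
Round 2: Briarlake=17 Cedarfen=20 Juniper=16 → close Juniper (overflow 9)
  16÷2 = 8 each, +1 to first 0
Round 3: Briarlake=25 Cedarfen=28 → close Cedarfen (overflow 14)
  28÷1 = 28 each, +1 to first 0

Closure order: Elkhorn, Juniper, Cedarfen
Last habitat: Briarlake with 53 animals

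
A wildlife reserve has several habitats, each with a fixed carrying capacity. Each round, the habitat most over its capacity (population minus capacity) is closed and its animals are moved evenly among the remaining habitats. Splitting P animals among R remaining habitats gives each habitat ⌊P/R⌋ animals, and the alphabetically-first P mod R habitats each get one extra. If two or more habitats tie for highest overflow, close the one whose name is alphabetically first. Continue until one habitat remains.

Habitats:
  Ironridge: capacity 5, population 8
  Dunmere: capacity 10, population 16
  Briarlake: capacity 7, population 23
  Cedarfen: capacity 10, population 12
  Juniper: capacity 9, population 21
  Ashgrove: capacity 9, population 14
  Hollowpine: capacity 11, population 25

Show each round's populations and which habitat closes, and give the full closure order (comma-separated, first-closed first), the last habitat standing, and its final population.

Round 1: Ashgrove=14 Briarlake=23 Cedarfen=12 Dunmere=16 Hollowpine=25 Ironridge=8 Juniper=21 → close Briarlake (overflow 16)
  23÷6 = 3 each, +1 to first 5
Round 2: Ashgrove=18 Cedarfen=16 Dunmere=20 Hollowpine=29 Ironridge=12 Juniper=24 → close Hollowpine (overflow 18)
  29÷5 = 5 each, +1 to first 4
Round 3: Ashgrove=24 Cedarfen=22 Dunmere=26 Ironridge=18 Juniper=29 → close Juniper (overflow 20)
  29÷4 = 7 each, +1 to first 1
Round 4: Ashgrove=32 Cedarfen=29 Dunmere=33 Ironridge=25 → close Ashgrove (overflow 23)
  32÷3 = 10 each, +1 to first 2
Round 5: Cedarfen=40 Dunmere=44 Ironridge=35 → close Dunmere (overflow 34)
  44÷2 = 22 each, +1 to first 0
Round 6: Cedarfen=62 Ironridge=57 → close Cedarfen (overflow 52)
  62÷1 = 62 each, +1 to first 0

Closure order: Briarlake, Hollowpine, Juniper, Ashgrove, Dunmere, Cedarfen
Last habitat: Ironridge with 119 animals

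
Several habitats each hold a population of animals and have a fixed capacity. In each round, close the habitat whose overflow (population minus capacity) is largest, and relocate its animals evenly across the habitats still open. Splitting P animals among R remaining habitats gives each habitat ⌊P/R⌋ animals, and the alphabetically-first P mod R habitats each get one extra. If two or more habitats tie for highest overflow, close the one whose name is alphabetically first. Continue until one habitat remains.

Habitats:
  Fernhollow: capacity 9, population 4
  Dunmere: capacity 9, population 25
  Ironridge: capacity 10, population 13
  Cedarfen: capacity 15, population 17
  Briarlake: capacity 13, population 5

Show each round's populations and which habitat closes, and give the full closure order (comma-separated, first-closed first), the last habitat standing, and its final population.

Closure order: Dunmere, Ironridge, Cedarfen, Briarlake
Last habitat: Fernhollow with 64 animals

Round 1: Briarlake=5 Cedarfen=17 Dunmere=25 Fernhollow=4 Ironridge=13 → close Dunmere (overflow 16)
  25÷4 = 6 each, +1 to first 1
Round 2: Briarlake=12 Cedarfen=23 Fernhollow=10 Ironridge=19 → close Ironridge (overflow 9)
  19÷3 = 6 each, +1 to first 1
Round 3: Briarlake=19 Cedarfen=29 Fernhollow=16 → close Cedarfen (overflow 14)
  29÷2 = 14 each, +1 to first 1
Round 4: Briarlake=34 Fernhollow=30 → close Briarlake (overflow 21)
  34÷1 = 34 each, +1 to first 0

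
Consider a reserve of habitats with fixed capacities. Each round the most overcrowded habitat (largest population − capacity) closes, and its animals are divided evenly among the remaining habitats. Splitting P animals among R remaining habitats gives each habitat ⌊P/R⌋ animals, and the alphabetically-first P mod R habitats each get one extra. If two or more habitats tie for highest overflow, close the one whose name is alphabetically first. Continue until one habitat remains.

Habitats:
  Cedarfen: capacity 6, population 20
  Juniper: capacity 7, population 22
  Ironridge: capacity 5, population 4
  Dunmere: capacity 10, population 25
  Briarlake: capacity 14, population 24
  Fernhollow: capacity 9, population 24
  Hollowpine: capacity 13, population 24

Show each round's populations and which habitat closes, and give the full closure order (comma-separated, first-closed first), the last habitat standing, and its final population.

Closure order: Dunmere, Fernhollow, Cedarfen, Juniper, Briarlake, Hollowpine
Last habitat: Ironridge with 143 animals

Round 1: Briarlake=24 Cedarfen=20 Dunmere=25 Fernhollow=24 Hollowpine=24 Ironridge=4 Juniper=22 → close Dunmere (overflow 15)
  25÷6 = 4 each, +1 to first 1
Round 2: Briarlake=29 Cedarfen=24 Fernhollow=28 Hollowpine=28 Ironridge=8 Juniper=26 → close Fernhollow (overflow 19)
  28÷5 = 5 each, +1 to first 3
Round 3: Briarlake=35 Cedarfen=30 Hollowpine=34 Ironridge=13 Juniper=31 → close Cedarfen (overflow 24)
  30÷4 = 7 each, +1 to first 2
Round 4: Briarlake=43 Hollowpine=42 Ironridge=20 Juniper=38 → close Juniper (overflow 31)
  38÷3 = 12 each, +1 to first 2
Round 5: Briarlake=56 Hollowpine=55 Ironridge=32 → close Briarlake (overflow 42)
  56÷2 = 28 each, +1 to first 0
Round 6: Hollowpine=83 Ironridge=60 → close Hollowpine (overflow 70)
  83÷1 = 83 each, +1 to first 0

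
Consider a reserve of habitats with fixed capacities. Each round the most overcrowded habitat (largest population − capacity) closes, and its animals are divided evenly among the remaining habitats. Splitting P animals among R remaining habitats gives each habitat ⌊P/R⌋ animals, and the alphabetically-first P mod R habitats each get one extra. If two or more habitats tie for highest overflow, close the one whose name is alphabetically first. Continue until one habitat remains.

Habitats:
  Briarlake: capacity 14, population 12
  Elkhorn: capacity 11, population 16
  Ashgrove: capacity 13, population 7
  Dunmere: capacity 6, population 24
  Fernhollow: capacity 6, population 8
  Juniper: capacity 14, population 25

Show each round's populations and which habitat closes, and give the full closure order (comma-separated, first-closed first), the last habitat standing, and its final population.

Round 1: Ashgrove=7 Briarlake=12 Dunmere=24 Elkhorn=16 Fernhollow=8 Juniper=25 → close Dunmere (overflow 18)
  24÷5 = 4 each, +1 to first 4
Round 2: Ashgrove=12 Briarlake=17 Elkhorn=21 Fernhollow=13 Juniper=29 → close Juniper (overflow 15)
  29÷4 = 7 each, +1 to first 1
Round 3: Ashgrove=20 Briarlake=24 Elkhorn=28 Fernhollow=20 → close Elkhorn (overflow 17)
  28÷3 = 9 each, +1 to first 1
Round 4: Ashgrove=30 Briarlake=33 Fernhollow=29 → close Fernhollow (overflow 23)
  29÷2 = 14 each, +1 to first 1
Round 5: Ashgrove=45 Briarlake=47 → close Briarlake (overflow 33)
  47÷1 = 47 each, +1 to first 0

Closure order: Dunmere, Juniper, Elkhorn, Fernhollow, Briarlake
Last habitat: Ashgrove with 92 animals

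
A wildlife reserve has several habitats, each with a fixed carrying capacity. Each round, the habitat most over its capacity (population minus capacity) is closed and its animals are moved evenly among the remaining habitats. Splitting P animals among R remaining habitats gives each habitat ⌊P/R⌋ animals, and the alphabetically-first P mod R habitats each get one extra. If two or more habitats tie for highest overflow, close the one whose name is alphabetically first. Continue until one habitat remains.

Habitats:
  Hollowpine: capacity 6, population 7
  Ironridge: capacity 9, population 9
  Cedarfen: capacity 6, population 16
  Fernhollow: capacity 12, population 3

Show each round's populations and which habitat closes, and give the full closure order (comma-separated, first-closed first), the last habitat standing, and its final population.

Round 1: Cedarfen=16 Fernhollow=3 Hollowpine=7 Ironridge=9 → close Cedarfen (overflow 10)
  16÷3 = 5 each, +1 to first 1
Round 2: Fernhollow=9 Hollowpine=12 Ironridge=14 → close Hollowpine (overflow 6)
  12÷2 = 6 each, +1 to first 0
Round 3: Fernhollow=15 Ironridge=20 → close Ironridge (overflow 11)
  20÷1 = 20 each, +1 to first 0

Closure order: Cedarfen, Hollowpine, Ironridge
Last habitat: Fernhollow with 35 animals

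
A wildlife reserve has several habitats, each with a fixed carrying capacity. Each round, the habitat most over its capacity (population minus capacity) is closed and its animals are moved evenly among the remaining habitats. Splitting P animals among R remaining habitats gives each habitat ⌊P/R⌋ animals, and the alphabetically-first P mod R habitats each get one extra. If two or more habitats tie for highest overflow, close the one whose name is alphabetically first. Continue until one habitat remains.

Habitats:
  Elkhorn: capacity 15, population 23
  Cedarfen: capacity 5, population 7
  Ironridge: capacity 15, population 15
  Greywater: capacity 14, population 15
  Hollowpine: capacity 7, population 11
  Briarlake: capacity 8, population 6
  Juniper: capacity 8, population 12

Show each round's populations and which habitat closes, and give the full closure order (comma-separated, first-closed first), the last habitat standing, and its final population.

Closure order: Elkhorn, Hollowpine, Juniper, Cedarfen, Greywater, Briarlake
Last habitat: Ironridge with 89 animals

Round 1: Briarlake=6 Cedarfen=7 Elkhorn=23 Greywater=15 Hollowpine=11 Ironridge=15 Juniper=12 → close Elkhorn (overflow 8)
  23÷6 = 3 each, +1 to first 5
Round 2: Briarlake=10 Cedarfen=11 Greywater=19 Hollowpine=15 Ironridge=19 Juniper=15 → close Hollowpine (overflow 8)
  15÷5 = 3 each, +1 to first 0
Round 3: Briarlake=13 Cedarfen=14 Greywater=22 Ironridge=22 Juniper=18 → close Juniper (overflow 10)
  18÷4 = 4 each, +1 to first 2
Round 4: Briarlake=18 Cedarfen=19 Greywater=26 Ironridge=26 → close Cedarfen (overflow 14)
  19÷3 = 6 each, +1 to first 1
Round 5: Briarlake=25 Greywater=32 Ironridge=32 → close Greywater (overflow 18)
  32÷2 = 16 each, +1 to first 0
Round 6: Briarlake=41 Ironridge=48 → close Briarlake (overflow 33)
  41÷1 = 41 each, +1 to first 0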